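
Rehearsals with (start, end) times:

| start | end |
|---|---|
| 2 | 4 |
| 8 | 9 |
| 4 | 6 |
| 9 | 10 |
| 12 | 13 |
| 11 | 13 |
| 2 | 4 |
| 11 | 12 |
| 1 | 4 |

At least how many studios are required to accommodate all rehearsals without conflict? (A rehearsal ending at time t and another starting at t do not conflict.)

Count concurrent intervals with a sweep; the peak is the room count.
Events (time:±→running): 1:+→1 2:+→2 2:+→3 … peak 3.

3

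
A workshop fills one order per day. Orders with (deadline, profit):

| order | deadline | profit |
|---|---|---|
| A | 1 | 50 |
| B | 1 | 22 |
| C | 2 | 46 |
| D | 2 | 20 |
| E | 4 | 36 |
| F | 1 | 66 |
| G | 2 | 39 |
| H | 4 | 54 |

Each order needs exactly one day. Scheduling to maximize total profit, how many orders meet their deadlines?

4

Take jobs in profit order; each goes to the latest open slot no later than its deadline.
By profit: F(d1,66), H(d4,54), A(d1,50), C(d2,46), G(d2,39), E(d4,36), B(d1,22), D(d2,20)
F→slot 1; H→slot 4; A skipped; C→slot 2; G skipped; E→slot 3; B skipped; D skipped.
4 of 8 scheduled.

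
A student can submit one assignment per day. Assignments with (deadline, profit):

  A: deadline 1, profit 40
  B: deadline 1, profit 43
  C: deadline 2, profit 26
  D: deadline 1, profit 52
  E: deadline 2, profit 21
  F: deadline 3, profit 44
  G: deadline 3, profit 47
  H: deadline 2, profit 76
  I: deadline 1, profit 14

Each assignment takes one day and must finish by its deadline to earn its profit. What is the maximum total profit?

175

By profit: H(d2,76), D(d1,52), G(d3,47), F(d3,44), B(d1,43), A(d1,40), C(d2,26), E(d2,21), I(d1,14)
H→slot 2; D→slot 1; G→slot 3; F skipped; B skipped; A skipped; C skipped; E skipped; I skipped.
Profit = 52 + 76 + 47 = 175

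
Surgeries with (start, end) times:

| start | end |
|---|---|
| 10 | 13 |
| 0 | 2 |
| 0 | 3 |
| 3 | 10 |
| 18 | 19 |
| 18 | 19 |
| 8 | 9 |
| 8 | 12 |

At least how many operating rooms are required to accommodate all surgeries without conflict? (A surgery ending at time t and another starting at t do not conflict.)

Count concurrent intervals with a sweep; the peak is the room count.
starts: [0, 0, 3, 8, 8, 10, 18, 18]
ends:   [2, 3, 9, 10, 12, 13, 19, 19]
s0→1 s0→2 e2→1 e3→0 s3→1 s8→2 s8→3  — peak 3.

3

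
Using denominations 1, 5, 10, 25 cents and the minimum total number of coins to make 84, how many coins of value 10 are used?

0

Greedy: take as many of the largest coin as possible, then repeat with the remainder.
84 − 3×25→9 − 1×5→4 − 4×1→0
Count of 10: 0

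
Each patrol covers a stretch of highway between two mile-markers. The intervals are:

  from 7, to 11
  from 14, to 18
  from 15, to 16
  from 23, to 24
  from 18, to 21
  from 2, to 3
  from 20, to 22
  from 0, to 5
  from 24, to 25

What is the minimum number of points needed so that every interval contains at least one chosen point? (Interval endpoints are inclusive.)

Process intervals by earliest right end; each time one isn't hit yet, stab at its right endpoint.
Sorted: [2,3] [0,5] [7,11] [15,16] [14,18] [18,21] [20,22] [23,24] [24,25]
{[2,3],[0,5]} hit by 3; {[7,11]} hit by 11; {[15,16],[14,18]} hit by 16; {[18,21],[20,22]} hit by 21; {[23,24],[24,25]} hit by 24.
Points: 3, 11, 16, 21, 24 (5 total).

5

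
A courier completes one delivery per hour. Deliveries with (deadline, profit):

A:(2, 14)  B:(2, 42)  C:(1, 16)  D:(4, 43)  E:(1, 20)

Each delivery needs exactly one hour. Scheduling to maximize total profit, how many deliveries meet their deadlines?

Sort by profit descending; place each in the latest free slot ≤ its deadline.
Profit order: D=43 B=42 E=20 C=16 A=14
Assign: D→slot 4, B→slot 2, E→slot 1, C skipped, A skipped.
Slots: [1:E] [2:B] [4:D]
3 of 5 scheduled.

3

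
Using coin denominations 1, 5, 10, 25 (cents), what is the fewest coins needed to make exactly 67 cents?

67 = 2×25 + 1×10 + 1×5 + 2×1
Total coins = 2 + 1 + 1 + 2 = 6

6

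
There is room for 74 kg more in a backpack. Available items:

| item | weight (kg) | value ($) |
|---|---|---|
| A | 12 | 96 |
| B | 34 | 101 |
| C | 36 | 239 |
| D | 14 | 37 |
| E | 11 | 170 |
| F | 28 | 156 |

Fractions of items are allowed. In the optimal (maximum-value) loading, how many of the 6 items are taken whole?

Greedy by value/weight ratio, highest first.
Order: E (170/11=15.45) > A (96/12=8.00) > C (239/36=6.64) > F (156/28=5.57) > B (101/34=2.97) > D (37/14=2.64)
Fill: take E (11 @ 170) → take A (12 @ 96) → take C (36 @ 239) → take 15/28 of F → 83.57; 74/74 used.
3 item(s) taken whole; one partial (take 15/28 of F).

3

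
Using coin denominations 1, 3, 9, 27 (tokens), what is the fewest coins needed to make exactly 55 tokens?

55 − 2×27→1 − 1×1→0
Total coins = 2 + 1 = 3

3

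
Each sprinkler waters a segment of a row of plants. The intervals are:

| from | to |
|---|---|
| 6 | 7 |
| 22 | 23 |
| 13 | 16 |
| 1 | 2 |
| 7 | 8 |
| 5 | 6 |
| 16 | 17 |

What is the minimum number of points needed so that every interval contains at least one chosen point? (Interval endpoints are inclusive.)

5

Process intervals by earliest right end; each time one isn't hit yet, stab at its right endpoint.
Sorted: [1,2] [5,6] [6,7] [7,8] [13,16] [16,17] [22,23]
{[1,2]} hit by 2; {[5,6],[6,7]} hit by 6; {[7,8]} hit by 8; {[13,16],[16,17]} hit by 16; {[22,23]} hit by 23.
Points: 2, 6, 8, 16, 23 (5 total).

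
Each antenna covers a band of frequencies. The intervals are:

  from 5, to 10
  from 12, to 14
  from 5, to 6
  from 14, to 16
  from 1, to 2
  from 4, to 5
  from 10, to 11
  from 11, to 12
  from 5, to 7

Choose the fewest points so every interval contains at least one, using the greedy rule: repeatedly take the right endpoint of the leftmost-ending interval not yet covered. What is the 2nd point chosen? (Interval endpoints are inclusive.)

Sort by right endpoint; whenever an interval is uncovered, place a point at its right end.
Sorted: [1,2] [4,5] [5,6] [5,7] [5,10] [10,11] [11,12] [12,14] [14,16]
{[1,2]} hit by 2; {[4,5],[5,6],[5,7],[5,10]} hit by 5; {[10,11],[11,12]} hit by 11; {[12,14],[14,16]} hit by 14.
Points: 2, 5, 11, 14 (4 total).

5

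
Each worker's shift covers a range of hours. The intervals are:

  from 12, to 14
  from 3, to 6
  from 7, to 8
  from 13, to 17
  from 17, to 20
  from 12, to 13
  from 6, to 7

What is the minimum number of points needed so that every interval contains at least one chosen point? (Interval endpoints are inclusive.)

4

Process intervals by earliest right end; each time one isn't hit yet, stab at its right endpoint.
Sorted: [3,6] [6,7] [7,8] [12,13] [12,14] [13,17] [17,20]
{[3,6],[6,7]} hit by 6; {[7,8]} hit by 8; {[12,13],[12,14],[13,17]} hit by 13; {[17,20]} hit by 20.
Points: 6, 8, 13, 20 (4 total).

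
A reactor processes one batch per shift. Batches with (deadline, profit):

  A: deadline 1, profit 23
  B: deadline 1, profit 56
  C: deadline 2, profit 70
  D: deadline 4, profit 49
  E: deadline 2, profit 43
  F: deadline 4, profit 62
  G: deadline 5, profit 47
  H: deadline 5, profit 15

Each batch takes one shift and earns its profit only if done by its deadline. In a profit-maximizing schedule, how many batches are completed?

5

By profit: C(d2,70), F(d4,62), B(d1,56), D(d4,49), G(d5,47), E(d2,43), A(d1,23), H(d5,15)
C→slot 2; F→slot 4; B→slot 1; D→slot 3; G→slot 5; E skipped; A skipped; H skipped.
5 of 8 scheduled.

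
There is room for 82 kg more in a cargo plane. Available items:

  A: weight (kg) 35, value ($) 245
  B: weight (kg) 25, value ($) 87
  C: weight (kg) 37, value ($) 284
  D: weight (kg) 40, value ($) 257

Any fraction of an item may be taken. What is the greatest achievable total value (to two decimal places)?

Greedy by value/weight ratio, highest first.
Order: C (284/37=7.68) > A (245/35=7.00) > D (257/40=6.42) > B (87/25=3.48)
Fill: take C (37 @ 284) → take A (35 @ 245) → take 10/40 of D → 64.25; 82/82 used.
Total value = 593.25

593.25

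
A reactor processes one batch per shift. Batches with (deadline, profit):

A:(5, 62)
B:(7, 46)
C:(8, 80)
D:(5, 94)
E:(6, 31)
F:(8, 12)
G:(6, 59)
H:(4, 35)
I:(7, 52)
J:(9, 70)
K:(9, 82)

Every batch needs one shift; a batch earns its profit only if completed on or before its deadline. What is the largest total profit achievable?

580

By profit: D(d5,94), K(d9,82), C(d8,80), J(d9,70), A(d5,62), G(d6,59), I(d7,52), B(d7,46), H(d4,35), E(d6,31), F(d8,12)
D→slot 5; K→slot 9; C→slot 8; J→slot 7; A→slot 4; G→slot 6; I→slot 3; B→slot 2; H→slot 1; E skipped; F skipped.
Profit = 35 + 46 + 52 + 62 + 94 + 59 + 70 + 80 + 82 = 580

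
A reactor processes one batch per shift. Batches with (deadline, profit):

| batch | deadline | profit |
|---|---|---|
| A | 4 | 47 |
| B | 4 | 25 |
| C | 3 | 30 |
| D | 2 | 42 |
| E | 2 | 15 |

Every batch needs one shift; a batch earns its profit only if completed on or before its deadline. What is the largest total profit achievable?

Profit order: A=47 D=42 C=30 B=25 E=15
Assign: A→slot 4, D→slot 2, C→slot 3, B→slot 1, E skipped.
Slots: [1:B] [2:D] [3:C] [4:A]
Profit = 25 + 42 + 30 + 47 = 144

144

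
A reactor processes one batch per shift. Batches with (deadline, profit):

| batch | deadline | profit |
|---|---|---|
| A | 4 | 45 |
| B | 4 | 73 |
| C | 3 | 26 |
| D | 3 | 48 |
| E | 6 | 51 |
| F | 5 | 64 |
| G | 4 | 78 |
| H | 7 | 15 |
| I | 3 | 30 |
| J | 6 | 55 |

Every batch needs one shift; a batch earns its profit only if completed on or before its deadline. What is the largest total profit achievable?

384

Profit order: G=78 B=73 F=64 J=55 E=51 D=48 A=45 I=30 C=26 H=15
Assign: G→slot 4, B→slot 3, F→slot 5, J→slot 6, E→slot 2, D→slot 1, A skipped, I skipped, C skipped, H→slot 7.
Slots: [1:D] [2:E] [3:B] [4:G] [5:F] [6:J] [7:H]
Profit = 48 + 51 + 73 + 78 + 64 + 55 + 15 = 384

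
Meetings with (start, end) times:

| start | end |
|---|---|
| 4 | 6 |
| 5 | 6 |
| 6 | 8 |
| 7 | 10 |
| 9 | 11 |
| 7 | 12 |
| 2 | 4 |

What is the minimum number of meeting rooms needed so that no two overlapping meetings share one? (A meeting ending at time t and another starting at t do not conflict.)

3

The answer is the maximum number of intervals overlapping at any instant.
starts: [2, 4, 5, 6, 7, 7, 9]
ends:   [4, 6, 6, 8, 10, 11, 12]
s2→1 e4→0 s4→1 s5→2 e6→1 e6→0 s6→1 s7→2 s7→3  — peak 3.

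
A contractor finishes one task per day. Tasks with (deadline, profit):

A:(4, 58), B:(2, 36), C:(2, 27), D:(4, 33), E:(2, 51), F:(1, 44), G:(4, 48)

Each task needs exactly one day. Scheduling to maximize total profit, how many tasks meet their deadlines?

4

Take jobs in profit order; each goes to the latest open slot no later than its deadline.
By profit: A(d4,58), E(d2,51), G(d4,48), F(d1,44), B(d2,36), D(d4,33), C(d2,27)
A→slot 4; E→slot 2; G→slot 3; F→slot 1; B skipped; D skipped; C skipped.
4 of 7 scheduled.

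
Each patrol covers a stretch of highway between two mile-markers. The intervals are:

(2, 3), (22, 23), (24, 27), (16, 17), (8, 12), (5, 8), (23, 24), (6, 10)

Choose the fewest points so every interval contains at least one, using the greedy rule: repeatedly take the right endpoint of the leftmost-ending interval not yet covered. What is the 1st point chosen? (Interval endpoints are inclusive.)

Sort by right endpoint; whenever an interval is uncovered, place a point at its right end.
Sorted: [2,3] [5,8] [6,10] [8,12] [16,17] [22,23] [23,24] [24,27]
{[2,3]} hit by 3; {[5,8],[6,10],[8,12]} hit by 8; {[16,17]} hit by 17; {[22,23],[23,24]} hit by 23; {[24,27]} hit by 27.
Points: 3, 8, 17, 23, 27 (5 total).

3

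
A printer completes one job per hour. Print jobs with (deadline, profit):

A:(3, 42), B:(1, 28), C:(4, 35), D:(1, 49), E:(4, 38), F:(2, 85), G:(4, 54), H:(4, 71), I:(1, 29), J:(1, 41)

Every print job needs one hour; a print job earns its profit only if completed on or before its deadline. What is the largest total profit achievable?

259

Take jobs in profit order; each goes to the latest open slot no later than its deadline.
By profit: F(d2,85), H(d4,71), G(d4,54), D(d1,49), A(d3,42), J(d1,41), E(d4,38), C(d4,35), I(d1,29), B(d1,28)
F→slot 2; H→slot 4; G→slot 3; D→slot 1; A skipped; J skipped; E skipped; C skipped; I skipped; B skipped.
Profit = 49 + 85 + 54 + 71 = 259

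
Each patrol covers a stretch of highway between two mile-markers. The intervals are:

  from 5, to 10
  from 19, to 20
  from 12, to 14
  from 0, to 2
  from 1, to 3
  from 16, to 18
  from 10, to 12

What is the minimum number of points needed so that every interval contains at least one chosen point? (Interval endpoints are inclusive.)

5

Sort by right endpoint; whenever an interval is uncovered, place a point at its right end.
By right end: [0,2]  [1,3]  [5,10]  [10,12]  [12,14]  [16,18]  [19,20]
[0,2] uncovered → point at 2; [5,10] uncovered → point at 10; [12,14] uncovered → point at 14; [16,18] uncovered → point at 18; [19,20] uncovered → point at 20.
Points: 2, 10, 14, 18, 20 (5 total).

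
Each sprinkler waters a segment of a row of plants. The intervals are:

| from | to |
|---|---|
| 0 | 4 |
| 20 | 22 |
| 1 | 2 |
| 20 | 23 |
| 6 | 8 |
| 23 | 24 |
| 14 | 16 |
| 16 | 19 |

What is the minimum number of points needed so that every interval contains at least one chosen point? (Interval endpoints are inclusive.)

5

Process intervals by earliest right end; each time one isn't hit yet, stab at its right endpoint.
Sorted: [1,2] [0,4] [6,8] [14,16] [16,19] [20,22] [20,23] [23,24]
{[1,2],[0,4]} hit by 2; {[6,8]} hit by 8; {[14,16],[16,19]} hit by 16; {[20,22],[20,23]} hit by 22; {[23,24]} hit by 24.
Points: 2, 8, 16, 22, 24 (5 total).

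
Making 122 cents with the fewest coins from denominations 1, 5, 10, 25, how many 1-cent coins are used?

Use the largest denomination that fits, subtract, and repeat.
122 − 4×25→22 − 2×10→2 − 2×1→0
Count of 1: 2

2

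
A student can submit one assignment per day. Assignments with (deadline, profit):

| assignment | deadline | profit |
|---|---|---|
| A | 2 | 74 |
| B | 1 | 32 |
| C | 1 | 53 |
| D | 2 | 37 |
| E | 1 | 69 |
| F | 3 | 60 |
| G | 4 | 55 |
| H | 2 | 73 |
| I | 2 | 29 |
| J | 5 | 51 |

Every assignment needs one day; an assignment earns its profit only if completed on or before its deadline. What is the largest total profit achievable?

313

Profit order: A=74 H=73 E=69 F=60 G=55 C=53 J=51 D=37 B=32 I=29
Assign: A→slot 2, H→slot 1, E skipped, F→slot 3, G→slot 4, C skipped, J→slot 5, D skipped, B skipped, I skipped.
Slots: [1:H] [2:A] [3:F] [4:G] [5:J]
Profit = 73 + 74 + 60 + 55 + 51 = 313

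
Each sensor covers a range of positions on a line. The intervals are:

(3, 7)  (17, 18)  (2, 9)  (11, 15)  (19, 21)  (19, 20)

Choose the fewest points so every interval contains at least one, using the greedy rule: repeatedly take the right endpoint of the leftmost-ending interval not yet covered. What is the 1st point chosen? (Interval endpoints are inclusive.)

Sort by right endpoint; whenever an interval is uncovered, place a point at its right end.
Sorted: [3,7] [2,9] [11,15] [17,18] [19,20] [19,21]
{[3,7],[2,9]} hit by 7; {[11,15]} hit by 15; {[17,18]} hit by 18; {[19,20],[19,21]} hit by 20.
Points: 7, 15, 18, 20 (4 total).

7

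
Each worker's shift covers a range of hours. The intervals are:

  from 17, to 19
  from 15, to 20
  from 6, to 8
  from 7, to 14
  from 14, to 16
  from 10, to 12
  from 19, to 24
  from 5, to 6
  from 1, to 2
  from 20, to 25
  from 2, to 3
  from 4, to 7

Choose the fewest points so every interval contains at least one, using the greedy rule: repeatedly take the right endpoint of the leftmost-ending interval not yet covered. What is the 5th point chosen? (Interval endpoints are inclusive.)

Sorted: [1,2] [2,3] [5,6] [4,7] [6,8] [10,12] [7,14] [14,16] [17,19] [15,20] [19,24] [20,25]
{[1,2],[2,3]} hit by 2; {[5,6],[4,7],[6,8]} hit by 6; {[10,12],[7,14]} hit by 12; {[14,16]} hit by 16; {[17,19],[15,20],[19,24]} hit by 19; {[20,25]} hit by 25.
Points: 2, 6, 12, 16, 19, 25 (6 total).

19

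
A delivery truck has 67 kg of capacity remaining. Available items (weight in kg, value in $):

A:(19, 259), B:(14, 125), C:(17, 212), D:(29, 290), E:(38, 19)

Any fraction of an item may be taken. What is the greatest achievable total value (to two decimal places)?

778.86

Sort by value per unit weight and fill in that order.
Ratios (sorted): A 13.63, C 12.47, D 10.00, B 8.93, E 0.50
take A (19 @ 259); take C (17 @ 212); take D (29 @ 290); take 2/14 of B → 17.86. Capacity used 67/67.
Total value = 778.86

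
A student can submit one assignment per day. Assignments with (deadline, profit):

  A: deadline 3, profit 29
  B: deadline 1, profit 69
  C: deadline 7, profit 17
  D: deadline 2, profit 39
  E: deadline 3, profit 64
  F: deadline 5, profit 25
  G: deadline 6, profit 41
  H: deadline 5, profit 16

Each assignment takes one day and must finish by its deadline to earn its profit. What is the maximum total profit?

By profit: B(d1,69), E(d3,64), G(d6,41), D(d2,39), A(d3,29), F(d5,25), C(d7,17), H(d5,16)
B→slot 1; E→slot 3; G→slot 6; D→slot 2; A skipped; F→slot 5; C→slot 7; H→slot 4.
Profit = 69 + 39 + 64 + 16 + 25 + 41 + 17 = 271

271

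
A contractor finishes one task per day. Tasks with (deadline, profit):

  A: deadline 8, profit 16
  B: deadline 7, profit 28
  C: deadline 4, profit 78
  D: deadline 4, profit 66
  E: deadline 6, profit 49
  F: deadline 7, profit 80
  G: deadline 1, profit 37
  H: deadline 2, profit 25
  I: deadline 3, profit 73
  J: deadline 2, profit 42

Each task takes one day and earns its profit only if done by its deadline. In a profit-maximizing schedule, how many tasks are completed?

Sort by profit descending; place each in the latest free slot ≤ its deadline.
By profit: F(d7,80), C(d4,78), I(d3,73), D(d4,66), E(d6,49), J(d2,42), G(d1,37), B(d7,28), H(d2,25), A(d8,16)
F→slot 7; C→slot 4; I→slot 3; D→slot 2; E→slot 6; J→slot 1; G skipped; B→slot 5; H skipped; A→slot 8.
8 of 10 scheduled.

8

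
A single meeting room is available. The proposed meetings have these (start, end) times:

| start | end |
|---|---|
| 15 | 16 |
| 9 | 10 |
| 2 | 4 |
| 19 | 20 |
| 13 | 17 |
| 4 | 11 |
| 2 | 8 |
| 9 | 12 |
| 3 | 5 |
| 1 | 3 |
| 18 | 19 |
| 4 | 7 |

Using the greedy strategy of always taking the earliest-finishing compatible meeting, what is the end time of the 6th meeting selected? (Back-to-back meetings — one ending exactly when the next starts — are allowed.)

Order by finish time; keep every interval that doesn't clash with the previous kept one.
By end time: (1,3), (2,4), (3,5), (4,7), (2,8), (9,10), (4,11), (9,12), (15,16), (13,17), (18,19), (19,20).
Pick (1,3); next start ≥ 3 → (3,5); next start ≥ 5 → (9,10); next start ≥ 10 → (15,16); next start ≥ 16 → (18,19); next start ≥ 19 → (19,20).
Selected: (1,3) (3,5) (9,10) (15,16) (18,19) (19,20)

20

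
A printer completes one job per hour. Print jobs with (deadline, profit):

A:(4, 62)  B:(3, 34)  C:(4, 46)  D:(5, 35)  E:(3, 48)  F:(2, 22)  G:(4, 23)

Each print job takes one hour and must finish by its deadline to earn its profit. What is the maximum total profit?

Sort by profit descending; place each in the latest free slot ≤ its deadline.
Profit order: A=62 E=48 C=46 D=35 B=34 G=23 F=22
Assign: A→slot 4, E→slot 3, C→slot 2, D→slot 5, B→slot 1, G skipped, F skipped.
Slots: [1:B] [2:C] [3:E] [4:A] [5:D]
Profit = 34 + 46 + 48 + 62 + 35 = 225

225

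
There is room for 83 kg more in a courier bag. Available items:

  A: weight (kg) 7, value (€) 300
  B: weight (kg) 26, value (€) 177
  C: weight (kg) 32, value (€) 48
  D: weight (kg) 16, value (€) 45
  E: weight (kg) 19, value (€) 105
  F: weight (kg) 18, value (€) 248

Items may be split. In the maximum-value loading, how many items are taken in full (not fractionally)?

Sort by value per unit weight and fill in that order.
Order: A (300/7=42.86) > F (248/18=13.78) > B (177/26=6.81) > E (105/19=5.53) > D (45/16=2.81) > C (48/32=1.50)
Fill: take A (7 @ 300) → take F (18 @ 248) → take B (26 @ 177) → take E (19 @ 105) → take 13/16 of D → 36.56; 83/83 used.
4 item(s) taken whole; one partial (take 13/16 of D).

4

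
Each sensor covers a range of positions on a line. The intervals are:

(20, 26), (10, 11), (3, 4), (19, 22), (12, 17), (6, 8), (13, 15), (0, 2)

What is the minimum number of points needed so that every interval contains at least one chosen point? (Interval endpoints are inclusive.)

6

Sort by right endpoint; whenever an interval is uncovered, place a point at its right end.
Sorted: [0,2] [3,4] [6,8] [10,11] [13,15] [12,17] [19,22] [20,26]
{[0,2]} hit by 2; {[3,4]} hit by 4; {[6,8]} hit by 8; {[10,11]} hit by 11; {[13,15],[12,17]} hit by 15; {[19,22],[20,26]} hit by 22.
Points: 2, 4, 8, 11, 15, 22 (6 total).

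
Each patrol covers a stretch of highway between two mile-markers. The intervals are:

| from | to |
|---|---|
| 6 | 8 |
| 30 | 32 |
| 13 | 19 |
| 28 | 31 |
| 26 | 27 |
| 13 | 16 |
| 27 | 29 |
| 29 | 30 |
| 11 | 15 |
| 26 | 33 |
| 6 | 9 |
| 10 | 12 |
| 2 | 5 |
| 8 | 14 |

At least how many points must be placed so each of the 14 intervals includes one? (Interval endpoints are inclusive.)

6

Sorted: [2,5] [6,8] [6,9] [10,12] [8,14] [11,15] [13,16] [13,19] [26,27] [27,29] [29,30] [28,31] [30,32] [26,33]
{[2,5]} hit by 5; {[6,8],[6,9]} hit by 8; {[10,12],[8,14],[11,15]} hit by 12; {[13,16],[13,19]} hit by 16; {[26,27],[27,29]} hit by 27; {[29,30],[28,31],[30,32],[26,33]} hit by 30.
Points: 5, 8, 12, 16, 27, 30 (6 total).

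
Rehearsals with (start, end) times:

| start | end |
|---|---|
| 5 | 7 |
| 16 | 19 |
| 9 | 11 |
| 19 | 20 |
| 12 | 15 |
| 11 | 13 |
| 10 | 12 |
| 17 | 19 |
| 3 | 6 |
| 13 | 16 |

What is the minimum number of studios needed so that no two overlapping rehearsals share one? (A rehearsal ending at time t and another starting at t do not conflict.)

2

The answer is the maximum number of intervals overlapping at any instant.
Events (time:±→running): 3:+→1 5:+→2 … peak 2.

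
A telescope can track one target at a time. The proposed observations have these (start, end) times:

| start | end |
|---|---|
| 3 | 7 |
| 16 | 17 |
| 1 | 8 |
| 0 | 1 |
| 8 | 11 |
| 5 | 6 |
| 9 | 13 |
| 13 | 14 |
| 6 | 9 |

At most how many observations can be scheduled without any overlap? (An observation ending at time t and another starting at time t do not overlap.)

By end time: (0,1), (5,6), (3,7), (1,8), (6,9), (8,11), (9,13), (13,14), (16,17).
Pick (0,1); next start ≥ 1 → (5,6); next start ≥ 6 → (6,9); next start ≥ 9 → (9,13); next start ≥ 13 → (13,14); next start ≥ 14 → (16,17).
Selected 6 observations.

6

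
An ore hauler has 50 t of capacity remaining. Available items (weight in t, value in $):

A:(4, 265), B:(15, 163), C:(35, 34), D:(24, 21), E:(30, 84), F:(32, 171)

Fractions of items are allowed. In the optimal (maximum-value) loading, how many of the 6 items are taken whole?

2

Order: A (265/4=66.25) > B (163/15=10.87) > F (171/32=5.34) > E (84/30=2.80) > C (34/35=0.97) > D (21/24=0.88)
Fill: take A (4 @ 265) → take B (15 @ 163) → take 31/32 of F → 165.66; 50/50 used.
2 item(s) taken whole; one partial (take 31/32 of F).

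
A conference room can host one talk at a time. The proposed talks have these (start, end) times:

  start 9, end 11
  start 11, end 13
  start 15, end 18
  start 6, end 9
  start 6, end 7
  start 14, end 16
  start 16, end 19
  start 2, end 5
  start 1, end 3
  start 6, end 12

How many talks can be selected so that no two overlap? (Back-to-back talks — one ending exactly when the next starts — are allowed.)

Greedy by earliest finish: after sorting by end time, pick each interval compatible with the last pick.
Sorted by end: (1,3)  (2,5)  (6,7)  (6,9)  (9,11)  (6,12)  (11,13)  (14,16)  (15,18)  (16,19)
take (1,3); skip (2,5); take (6,7); skip (6,9); take (9,11); skip (6,12); take (11,13); take (14,16); take (16,19).
Selected 6 talks.

6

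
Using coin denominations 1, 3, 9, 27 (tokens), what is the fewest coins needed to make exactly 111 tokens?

Greedy: take as many of the largest coin as possible, then repeat with the remainder.
111 = 4×27 + 1×3
Total coins = 4 + 1 = 5

5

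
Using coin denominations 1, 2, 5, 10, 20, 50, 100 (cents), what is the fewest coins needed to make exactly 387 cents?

8

387 = 3×100 + 1×50 + 1×20 + 1×10 + 1×5 + 1×2
Total coins = 3 + 1 + 1 + 1 + 1 + 1 = 8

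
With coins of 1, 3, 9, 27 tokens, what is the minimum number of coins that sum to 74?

6

74 − 2×27→20 − 2×9→2 − 2×1→0
Total coins = 2 + 2 + 2 = 6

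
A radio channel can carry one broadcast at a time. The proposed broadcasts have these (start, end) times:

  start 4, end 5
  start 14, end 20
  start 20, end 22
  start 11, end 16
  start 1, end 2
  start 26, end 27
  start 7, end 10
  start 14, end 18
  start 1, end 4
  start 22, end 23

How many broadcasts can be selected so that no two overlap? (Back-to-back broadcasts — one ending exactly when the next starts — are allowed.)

7

Sorted by end: (1,2)  (1,4)  (4,5)  (7,10)  (11,16)  (14,18)  (14,20)  (20,22)  (22,23)  (26,27)
take (1,2); take (4,5); take (7,10); take (11,16); take (20,22); take (22,23); take (26,27).
Selected 7 broadcasts.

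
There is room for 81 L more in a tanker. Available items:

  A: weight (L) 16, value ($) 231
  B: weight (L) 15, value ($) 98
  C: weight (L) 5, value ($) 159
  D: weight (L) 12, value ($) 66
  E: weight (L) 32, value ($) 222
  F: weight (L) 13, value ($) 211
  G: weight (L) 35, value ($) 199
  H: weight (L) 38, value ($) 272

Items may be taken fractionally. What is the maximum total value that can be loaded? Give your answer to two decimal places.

935.44

Ratios (sorted): C 31.80, F 16.23, A 14.44, H 7.16, E 6.94, B 6.53, G 5.69, D 5.50
take C (5 @ 159); take F (13 @ 211); take A (16 @ 231); take H (38 @ 272); take 9/32 of E → 62.44. Capacity used 81/81.
Total value = 935.44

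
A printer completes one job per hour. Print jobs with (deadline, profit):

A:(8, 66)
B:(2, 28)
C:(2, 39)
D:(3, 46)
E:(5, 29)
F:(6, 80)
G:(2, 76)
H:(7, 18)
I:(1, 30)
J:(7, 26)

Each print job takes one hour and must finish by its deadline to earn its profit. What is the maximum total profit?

Take jobs in profit order; each goes to the latest open slot no later than its deadline.
Profit order: F=80 G=76 A=66 D=46 C=39 I=30 E=29 B=28 J=26 H=18
Assign: F→slot 6, G→slot 2, A→slot 8, D→slot 3, C→slot 1, I skipped, E→slot 5, B skipped, J→slot 7, H→slot 4.
Slots: [1:C] [2:G] [3:D] [4:H] [5:E] [6:F] [7:J] [8:A]
Profit = 39 + 76 + 46 + 18 + 29 + 80 + 26 + 66 = 380

380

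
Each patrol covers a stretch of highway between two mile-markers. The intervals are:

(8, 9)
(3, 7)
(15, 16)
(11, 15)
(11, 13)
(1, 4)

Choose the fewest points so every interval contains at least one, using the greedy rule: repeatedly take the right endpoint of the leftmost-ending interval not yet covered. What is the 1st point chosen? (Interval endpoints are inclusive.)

Process intervals by earliest right end; each time one isn't hit yet, stab at its right endpoint.
By right end: [1,4]  [3,7]  [8,9]  [11,13]  [11,15]  [15,16]
[1,4] uncovered → point at 4; [8,9] uncovered → point at 9; [11,13] uncovered → point at 13; [15,16] uncovered → point at 16.
Points: 4, 9, 13, 16 (4 total).

4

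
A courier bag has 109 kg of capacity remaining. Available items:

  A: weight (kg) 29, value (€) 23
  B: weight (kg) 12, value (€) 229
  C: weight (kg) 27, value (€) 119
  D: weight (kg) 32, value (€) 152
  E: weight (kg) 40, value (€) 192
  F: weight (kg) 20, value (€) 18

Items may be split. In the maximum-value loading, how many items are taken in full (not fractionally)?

Greedy by value/weight ratio, highest first.
Ratios (sorted): B 19.08, E 4.80, D 4.75, C 4.41, F 0.90, A 0.79
take B (12 @ 229); take E (40 @ 192); take D (32 @ 152); take 25/27 of C → 110.19. Capacity used 109/109.
3 item(s) taken whole; one partial (take 25/27 of C).

3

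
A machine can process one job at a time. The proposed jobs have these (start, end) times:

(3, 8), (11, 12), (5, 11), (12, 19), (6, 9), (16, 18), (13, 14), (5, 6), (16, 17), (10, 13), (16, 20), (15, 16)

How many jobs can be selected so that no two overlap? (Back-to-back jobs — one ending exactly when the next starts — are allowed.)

6

Greedy by earliest finish: after sorting by end time, pick each interval compatible with the last pick.
By end time: (5,6), (3,8), (6,9), (5,11), (11,12), (10,13), (13,14), (15,16), (16,17), (16,18), (12,19), (16,20).
Pick (5,6); next start ≥ 6 → (6,9); next start ≥ 9 → (11,12); next start ≥ 12 → (13,14); next start ≥ 14 → (15,16); next start ≥ 16 → (16,17).
Selected 6 jobs.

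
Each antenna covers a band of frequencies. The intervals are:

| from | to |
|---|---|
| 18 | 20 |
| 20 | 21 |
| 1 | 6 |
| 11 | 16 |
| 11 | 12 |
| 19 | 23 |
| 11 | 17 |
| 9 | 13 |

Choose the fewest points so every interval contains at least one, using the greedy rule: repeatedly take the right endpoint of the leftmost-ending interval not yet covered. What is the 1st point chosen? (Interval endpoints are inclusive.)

Process intervals by earliest right end; each time one isn't hit yet, stab at its right endpoint.
By right end: [1,6]  [11,12]  [9,13]  [11,16]  [11,17]  [18,20]  [20,21]  [19,23]
[1,6] uncovered → point at 6; [11,12] uncovered → point at 12; [18,20] uncovered → point at 20.
Points: 6, 12, 20 (3 total).

6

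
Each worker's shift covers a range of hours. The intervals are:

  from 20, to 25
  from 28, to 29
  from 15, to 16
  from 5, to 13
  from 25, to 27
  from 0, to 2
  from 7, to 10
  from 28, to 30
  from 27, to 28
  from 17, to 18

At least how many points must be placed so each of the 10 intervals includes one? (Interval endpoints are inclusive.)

Sorted: [0,2] [7,10] [5,13] [15,16] [17,18] [20,25] [25,27] [27,28] [28,29] [28,30]
{[0,2]} hit by 2; {[7,10],[5,13]} hit by 10; {[15,16]} hit by 16; {[17,18]} hit by 18; {[20,25],[25,27]} hit by 25; {[27,28],[28,29],[28,30]} hit by 28.
Points: 2, 10, 16, 18, 25, 28 (6 total).

6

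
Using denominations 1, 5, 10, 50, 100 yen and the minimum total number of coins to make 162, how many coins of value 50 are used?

1

Greedy: take as many of the largest coin as possible, then repeat with the remainder.
162 − 1×100→62 − 1×50→12 − 1×10→2 − 2×1→0
Count of 50: 1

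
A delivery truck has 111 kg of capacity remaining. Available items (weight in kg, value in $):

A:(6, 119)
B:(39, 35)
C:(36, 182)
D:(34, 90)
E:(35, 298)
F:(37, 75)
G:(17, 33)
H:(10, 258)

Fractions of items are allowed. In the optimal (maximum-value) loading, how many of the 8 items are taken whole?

4

Sort by value per unit weight and fill in that order.
Order: H (258/10=25.80) > A (119/6=19.83) > E (298/35=8.51) > C (182/36=5.06) > D (90/34=2.65) > F (75/37=2.03) > G (33/17=1.94) > B (35/39=0.90)
Fill: take H (10 @ 258) → take A (6 @ 119) → take E (35 @ 298) → take C (36 @ 182) → take 24/34 of D → 63.53; 111/111 used.
4 item(s) taken whole; one partial (take 24/34 of D).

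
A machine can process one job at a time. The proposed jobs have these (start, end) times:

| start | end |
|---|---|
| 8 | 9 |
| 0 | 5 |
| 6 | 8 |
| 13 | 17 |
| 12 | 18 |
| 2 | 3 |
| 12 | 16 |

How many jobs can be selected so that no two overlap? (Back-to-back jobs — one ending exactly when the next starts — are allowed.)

Sort by end time and greedily take each interval whose start is ≥ the last chosen end.
By end time: (2,3), (0,5), (6,8), (8,9), (12,16), (13,17), (12,18).
Pick (2,3); next start ≥ 3 → (6,8); next start ≥ 8 → (8,9); next start ≥ 9 → (12,16).
Selected 4 jobs.

4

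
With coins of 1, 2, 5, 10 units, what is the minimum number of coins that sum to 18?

4

18 − 1×10→8 − 1×5→3 − 1×2→1 − 1×1→0
Total coins = 1 + 1 + 1 + 1 = 4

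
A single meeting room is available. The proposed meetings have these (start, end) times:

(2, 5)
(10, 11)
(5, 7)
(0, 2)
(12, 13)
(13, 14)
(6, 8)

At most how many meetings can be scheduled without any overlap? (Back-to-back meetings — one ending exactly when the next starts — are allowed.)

Sort by end time and greedily take each interval whose start is ≥ the last chosen end.
Sorted by end: (0,2)  (2,5)  (5,7)  (6,8)  (10,11)  (12,13)  (13,14)
take (0,2); take (2,5); take (5,7); take (10,11); take (12,13); take (13,14).
Selected 6 meetings.

6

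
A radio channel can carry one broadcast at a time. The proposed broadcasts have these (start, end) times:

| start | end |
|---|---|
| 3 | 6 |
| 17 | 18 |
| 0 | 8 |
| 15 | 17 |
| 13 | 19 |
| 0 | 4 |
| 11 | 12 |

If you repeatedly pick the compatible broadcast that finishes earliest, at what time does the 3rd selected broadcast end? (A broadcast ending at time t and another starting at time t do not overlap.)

17

Order by finish time; keep every interval that doesn't clash with the previous kept one.
By end time: (0,4), (3,6), (0,8), (11,12), (15,17), (17,18), (13,19).
Pick (0,4); next start ≥ 4 → (11,12); next start ≥ 12 → (15,17); next start ≥ 17 → (17,18).
Selected: (0,4) (11,12) (15,17) (17,18)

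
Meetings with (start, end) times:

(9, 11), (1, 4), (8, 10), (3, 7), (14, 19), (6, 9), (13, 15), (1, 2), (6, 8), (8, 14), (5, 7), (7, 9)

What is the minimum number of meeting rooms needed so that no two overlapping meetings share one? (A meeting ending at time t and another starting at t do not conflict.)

4

The answer is the maximum number of intervals overlapping at any instant.
Events (time:±→running): 1:+→1 1:+→2 2:-→1 3:+→2 4:-→1 5:+→2 6:+→3 6:+→4 … peak 4.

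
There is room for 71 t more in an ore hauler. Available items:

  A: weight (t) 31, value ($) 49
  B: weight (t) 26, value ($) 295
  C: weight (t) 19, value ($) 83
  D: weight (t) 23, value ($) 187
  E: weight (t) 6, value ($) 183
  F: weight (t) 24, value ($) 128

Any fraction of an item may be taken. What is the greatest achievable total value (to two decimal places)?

Greedy by value/weight ratio, highest first.
Ratios (sorted): E 30.50, B 11.35, D 8.13, F 5.33, C 4.37, A 1.58
take E (6 @ 183); take B (26 @ 295); take D (23 @ 187); take 16/24 of F → 85.33. Capacity used 71/71.
Total value = 750.33

750.33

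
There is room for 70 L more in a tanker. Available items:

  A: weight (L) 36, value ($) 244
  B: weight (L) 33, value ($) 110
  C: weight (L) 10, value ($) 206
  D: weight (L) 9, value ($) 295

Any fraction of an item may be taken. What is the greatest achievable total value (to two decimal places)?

Greedy by value/weight ratio, highest first.
Order: D (295/9=32.78) > C (206/10=20.60) > A (244/36=6.78) > B (110/33=3.33)
Fill: take D (9 @ 295) → take C (10 @ 206) → take A (36 @ 244) → take 15/33 of B → 50.00; 70/70 used.
Total value = 795.00

795.00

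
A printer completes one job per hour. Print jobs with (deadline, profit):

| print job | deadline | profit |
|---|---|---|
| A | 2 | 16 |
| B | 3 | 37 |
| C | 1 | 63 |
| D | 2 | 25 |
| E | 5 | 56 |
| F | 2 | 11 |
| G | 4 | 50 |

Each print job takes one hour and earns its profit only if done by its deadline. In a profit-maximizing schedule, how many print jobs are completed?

Take jobs in profit order; each goes to the latest open slot no later than its deadline.
Profit order: C=63 E=56 G=50 B=37 D=25 A=16 F=11
Assign: C→slot 1, E→slot 5, G→slot 4, B→slot 3, D→slot 2, A skipped, F skipped.
Slots: [1:C] [2:D] [3:B] [4:G] [5:E]
5 of 7 scheduled.

5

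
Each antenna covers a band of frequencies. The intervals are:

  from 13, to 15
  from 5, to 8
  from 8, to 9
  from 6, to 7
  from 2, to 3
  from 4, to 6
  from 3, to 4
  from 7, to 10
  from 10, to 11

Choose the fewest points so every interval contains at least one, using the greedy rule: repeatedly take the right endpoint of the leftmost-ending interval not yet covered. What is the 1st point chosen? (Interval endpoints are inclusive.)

3

By right end: [2,3]  [3,4]  [4,6]  [6,7]  [5,8]  [8,9]  [7,10]  [10,11]  [13,15]
[2,3] uncovered → point at 3; [4,6] uncovered → point at 6; [8,9] uncovered → point at 9; [10,11] uncovered → point at 11; [13,15] uncovered → point at 15.
Points: 3, 6, 9, 11, 15 (5 total).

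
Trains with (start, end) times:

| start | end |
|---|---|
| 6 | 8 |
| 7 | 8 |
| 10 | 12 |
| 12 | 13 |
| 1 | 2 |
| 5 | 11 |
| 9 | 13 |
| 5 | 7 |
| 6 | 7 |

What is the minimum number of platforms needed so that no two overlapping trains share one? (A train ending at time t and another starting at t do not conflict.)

The answer is the maximum number of intervals overlapping at any instant.
Events (time:±→running): 1:+→1 2:-→0 5:+→1 5:+→2 6:+→3 6:+→4 … peak 4.

4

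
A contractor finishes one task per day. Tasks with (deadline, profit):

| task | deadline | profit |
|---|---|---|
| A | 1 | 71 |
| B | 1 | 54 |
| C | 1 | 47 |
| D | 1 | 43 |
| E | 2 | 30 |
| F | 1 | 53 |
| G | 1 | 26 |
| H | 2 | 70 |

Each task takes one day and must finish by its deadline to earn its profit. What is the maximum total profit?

Take jobs in profit order; each goes to the latest open slot no later than its deadline.
Profit order: A=71 H=70 B=54 F=53 C=47 D=43 E=30 G=26
Assign: A→slot 1, H→slot 2, B skipped, F skipped, C skipped, D skipped, E skipped, G skipped.
Slots: [1:A] [2:H]
Profit = 71 + 70 = 141

141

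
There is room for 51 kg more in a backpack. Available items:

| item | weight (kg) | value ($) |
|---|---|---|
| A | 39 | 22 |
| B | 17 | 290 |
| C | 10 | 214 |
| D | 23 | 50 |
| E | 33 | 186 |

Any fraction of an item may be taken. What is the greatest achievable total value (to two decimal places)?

639.27

Ratios (sorted): C 21.40, B 17.06, E 5.64, D 2.17, A 0.56
take C (10 @ 214); take B (17 @ 290); take 24/33 of E → 135.27. Capacity used 51/51.
Total value = 639.27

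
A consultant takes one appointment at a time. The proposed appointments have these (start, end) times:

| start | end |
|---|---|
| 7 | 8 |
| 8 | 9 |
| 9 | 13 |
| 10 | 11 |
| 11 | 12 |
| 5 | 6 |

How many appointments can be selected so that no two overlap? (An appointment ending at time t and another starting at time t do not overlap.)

Order by finish time; keep every interval that doesn't clash with the previous kept one.
Sorted by end: (5,6)  (7,8)  (8,9)  (10,11)  (11,12)  (9,13)
take (5,6); take (7,8); take (8,9); take (10,11); take (11,12).
Selected 5 appointments.

5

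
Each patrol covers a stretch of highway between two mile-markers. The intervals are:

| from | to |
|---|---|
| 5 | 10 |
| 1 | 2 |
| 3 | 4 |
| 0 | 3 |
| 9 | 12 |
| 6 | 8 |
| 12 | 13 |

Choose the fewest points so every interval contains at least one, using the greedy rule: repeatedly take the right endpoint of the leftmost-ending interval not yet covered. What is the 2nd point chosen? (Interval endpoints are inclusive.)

Process intervals by earliest right end; each time one isn't hit yet, stab at its right endpoint.
By right end: [1,2]  [0,3]  [3,4]  [6,8]  [5,10]  [9,12]  [12,13]
[1,2] uncovered → point at 2; [3,4] uncovered → point at 4; [6,8] uncovered → point at 8; [9,12] uncovered → point at 12.
Points: 2, 4, 8, 12 (4 total).

4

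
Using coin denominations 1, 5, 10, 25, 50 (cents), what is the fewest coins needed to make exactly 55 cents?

2

Use the largest denomination that fits, subtract, and repeat.
55 = 1×50 + 1×5
Total coins = 1 + 1 = 2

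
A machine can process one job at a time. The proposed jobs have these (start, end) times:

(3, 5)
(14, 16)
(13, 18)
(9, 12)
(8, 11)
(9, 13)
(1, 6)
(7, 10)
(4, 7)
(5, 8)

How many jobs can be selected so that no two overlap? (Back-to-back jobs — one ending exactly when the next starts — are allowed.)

4

Sorted by end: (3,5)  (1,6)  (4,7)  (5,8)  (7,10)  (8,11)  (9,12)  (9,13)  (14,16)  (13,18)
take (3,5); skip (4,7); take (5,8); take (8,11); take (14,16).
Selected 4 jobs.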